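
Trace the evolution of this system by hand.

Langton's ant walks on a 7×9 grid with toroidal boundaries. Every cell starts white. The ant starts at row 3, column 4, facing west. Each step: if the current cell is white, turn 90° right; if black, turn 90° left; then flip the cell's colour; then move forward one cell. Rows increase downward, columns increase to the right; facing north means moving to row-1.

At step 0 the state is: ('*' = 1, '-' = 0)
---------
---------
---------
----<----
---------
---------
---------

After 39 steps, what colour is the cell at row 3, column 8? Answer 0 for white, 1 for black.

1

0) ---------
---------
---------
----<----
---------
---------
---------
1) ---------
---------
----^----
----*----
---------
---------
---------
2) ---------
---------
----*>---
----*----
---------
---------
---------
3) ---------
---------
----**---
----*v---
---------
---------
---------
4) ---------
---------
----**---
----<*---
---------
---------
---------
5) ---------
---------
----**---
-----*---
----v----
---------
---------
6) ---------
---------
----**---
-----*---
---<*----
---------
---------
7) ---------
---------
----**---
---^-*---
---**----
---------
---------
8) ---------
---------
----**---
---*>*---
---**----
---------
---------
9) ---------
---------
----**---
---***---
---*v----
---------
---------
10) ---------
---------
----**---
---***---
---*->---
---------
---------
11) ---------
---------
----**---
---***---
---*-*---
-----v---
---------
12) ---------
---------
----**---
---***---
---*-*---
----<*---
---------
13) ---------
---------
----**---
---***---
---*^*---
----**---
---------
14) ---------
---------
----**---
---***---
---**>---
----**---
---------
15) ---------
---------
----**---
---**^---
---**----
----**---
---------
16) ---------
---------
----**---
---*<----
---**----
----**---
---------
17) ---------
---------
----**---
---*-----
---*v----
----**---
---------
18) ---------
---------
----**---
---*-----
---*->---
----**---
---------
19) ---------
---------
----**---
---*-----
---*-*---
----*v---
---------
20) ---------
---------
----**---
---*-----
---*-*---
----*->--
---------
21) ---------
---------
----**---
---*-----
---*-*---
----*-*--
------v--
22) ---------
---------
----**---
---*-----
---*-*---
----*-*--
-----<*--
23) ---------
---------
----**---
---*-----
---*-*---
----*^*--
-----**--
24) ---------
---------
----**---
---*-----
---*-*---
----**>--
-----**--
25) ---------
---------
----**---
---*-----
---*-*^--
----**---
-----**--
26) ---------
---------
----**---
---*-----
---*-**>-
----**---
-----**--
27) ---------
---------
----**---
---*-----
---*-***-
----**-v-
-----**--
28) ---------
---------
----**---
---*-----
---*-***-
----**<*-
-----**--
29) ---------
---------
----**---
---*-----
---*-*^*-
----****-
-----**--
30) ---------
---------
----**---
---*-----
---*-<-*-
----****-
-----**--
31) ---------
---------
----**---
---*-----
---*---*-
----*v**-
-----**--
32) ---------
---------
----**---
---*-----
---*---*-
----*->*-
-----**--
33) ---------
---------
----**---
---*-----
---*--^*-
----*--*-
-----**--
34) ---------
---------
----**---
---*-----
---*--*>-
----*--*-
-----**--
35) ---------
---------
----**---
---*---^-
---*--*--
----*--*-
-----**--
36) ---------
---------
----**---
---*---*>
---*--*--
----*--*-
-----**--
37) ---------
---------
----**---
---*---**
---*--*-v
----*--*-
-----**--
38) ---------
---------
----**---
---*---**
---*--*<*
----*--*-
-----**--
39) ---------
---------
----**---
---*---^*
---*--***
----*--*-
-----**--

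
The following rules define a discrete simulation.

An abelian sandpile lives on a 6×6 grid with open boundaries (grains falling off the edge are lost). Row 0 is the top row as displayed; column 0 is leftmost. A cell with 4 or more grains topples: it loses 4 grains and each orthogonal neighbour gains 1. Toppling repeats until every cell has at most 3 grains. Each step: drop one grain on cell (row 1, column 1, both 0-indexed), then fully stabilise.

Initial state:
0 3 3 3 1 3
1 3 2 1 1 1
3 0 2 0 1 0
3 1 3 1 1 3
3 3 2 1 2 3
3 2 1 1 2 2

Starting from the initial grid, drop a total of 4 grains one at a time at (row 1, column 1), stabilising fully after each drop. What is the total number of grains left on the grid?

66

gen 0: 0 3 3 3 1 3
1 3 2 1 1 1
3 0 2 0 1 0
3 1 3 1 1 3
3 3 2 1 2 3
3 2 1 1 2 2
gen 1: 1 1 2 0 2 3
2 2 0 3 1 1
3 1 3 0 1 0
3 1 3 1 1 3
3 3 2 1 2 3
3 2 1 1 2 2
gen 2: 1 1 2 0 2 3
2 3 0 3 1 1
3 1 3 0 1 0
3 1 3 1 1 3
3 3 2 1 2 3
3 2 1 1 2 2
gen 3: 1 2 2 0 2 3
3 0 1 3 1 1
3 2 3 0 1 0
3 1 3 1 1 3
3 3 2 1 2 3
3 2 1 1 2 2
gen 4: 1 2 2 0 2 3
3 1 1 3 1 1
3 2 3 0 1 0
3 1 3 1 1 3
3 3 2 1 2 3
3 2 1 1 2 2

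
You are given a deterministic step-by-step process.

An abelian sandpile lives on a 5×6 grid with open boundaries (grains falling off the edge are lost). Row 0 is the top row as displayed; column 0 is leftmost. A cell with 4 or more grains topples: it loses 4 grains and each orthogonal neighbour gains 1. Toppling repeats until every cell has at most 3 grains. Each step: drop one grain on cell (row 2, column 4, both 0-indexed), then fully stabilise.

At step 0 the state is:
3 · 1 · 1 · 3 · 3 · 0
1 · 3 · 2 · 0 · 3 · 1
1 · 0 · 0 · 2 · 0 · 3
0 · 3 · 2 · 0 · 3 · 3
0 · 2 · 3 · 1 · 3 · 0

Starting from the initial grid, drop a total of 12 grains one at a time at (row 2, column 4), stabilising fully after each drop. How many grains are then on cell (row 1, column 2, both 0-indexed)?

[0] 3 · 1 · 1 · 3 · 3 · 0
1 · 3 · 2 · 0 · 3 · 1
1 · 0 · 0 · 2 · 0 · 3
0 · 3 · 2 · 0 · 3 · 3
0 · 2 · 3 · 1 · 3 · 0
[1] 3 · 1 · 1 · 3 · 3 · 0
1 · 3 · 2 · 0 · 3 · 1
1 · 0 · 0 · 2 · 1 · 3
0 · 3 · 2 · 0 · 3 · 3
0 · 2 · 3 · 1 · 3 · 0
[2] 3 · 1 · 1 · 3 · 3 · 0
1 · 3 · 2 · 0 · 3 · 1
1 · 0 · 0 · 2 · 2 · 3
0 · 3 · 2 · 0 · 3 · 3
0 · 2 · 3 · 1 · 3 · 0
[3] 3 · 1 · 1 · 3 · 3 · 0
1 · 3 · 2 · 0 · 3 · 1
1 · 0 · 0 · 2 · 3 · 3
0 · 3 · 2 · 0 · 3 · 3
0 · 2 · 3 · 1 · 3 · 0
[4] 3 · 1 · 2 · 0 · 1 · 1
1 · 3 · 2 · 2 · 1 · 3
1 · 0 · 0 · 3 · 3 · 1
0 · 3 · 2 · 1 · 2 · 1
0 · 2 · 3 · 2 · 0 · 2
[5] 3 · 1 · 2 · 0 · 1 · 1
1 · 3 · 2 · 3 · 2 · 3
1 · 0 · 1 · 0 · 1 · 2
0 · 3 · 2 · 2 · 3 · 1
0 · 2 · 3 · 2 · 0 · 2
[6] 3 · 1 · 2 · 0 · 1 · 1
1 · 3 · 2 · 3 · 2 · 3
1 · 0 · 1 · 0 · 2 · 2
0 · 3 · 2 · 2 · 3 · 1
0 · 2 · 3 · 2 · 0 · 2
[7] 3 · 1 · 2 · 0 · 1 · 1
1 · 3 · 2 · 3 · 2 · 3
1 · 0 · 1 · 0 · 3 · 2
0 · 3 · 2 · 2 · 3 · 1
0 · 2 · 3 · 2 · 0 · 2
[8] 3 · 1 · 2 · 0 · 1 · 1
1 · 3 · 2 · 3 · 3 · 3
1 · 0 · 1 · 1 · 1 · 3
0 · 3 · 2 · 3 · 0 · 2
0 · 2 · 3 · 2 · 1 · 2
[9] 3 · 1 · 2 · 0 · 1 · 1
1 · 3 · 2 · 3 · 3 · 3
1 · 0 · 1 · 1 · 2 · 3
0 · 3 · 2 · 3 · 0 · 2
0 · 2 · 3 · 2 · 1 · 2
[10] 3 · 1 · 2 · 0 · 1 · 1
1 · 3 · 2 · 3 · 3 · 3
1 · 0 · 1 · 1 · 3 · 3
0 · 3 · 2 · 3 · 0 · 2
0 · 2 · 3 · 2 · 1 · 2
[11] 3 · 1 · 2 · 1 · 2 · 2
1 · 3 · 3 · 0 · 2 · 1
1 · 0 · 1 · 3 · 2 · 1
0 · 3 · 2 · 3 · 1 · 3
0 · 2 · 3 · 2 · 1 · 2
[12] 3 · 1 · 2 · 1 · 2 · 2
1 · 3 · 3 · 0 · 2 · 1
1 · 0 · 1 · 3 · 3 · 1
0 · 3 · 2 · 3 · 1 · 3
0 · 2 · 3 · 2 · 1 · 2

3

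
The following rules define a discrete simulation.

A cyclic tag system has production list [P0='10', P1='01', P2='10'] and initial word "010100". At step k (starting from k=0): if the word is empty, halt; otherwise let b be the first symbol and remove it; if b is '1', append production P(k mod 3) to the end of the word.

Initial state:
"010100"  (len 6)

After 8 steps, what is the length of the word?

4

[0] "010100"  (len 6)
[1] "10100"  (len 5)
[2] "010001"  (len 6)
[3] "10001"  (len 5)
[4] "000110"  (len 6)
[5] "00110"  (len 5)
[6] "0110"  (len 4)
[7] "110"  (len 3)
[8] "1001"  (len 4)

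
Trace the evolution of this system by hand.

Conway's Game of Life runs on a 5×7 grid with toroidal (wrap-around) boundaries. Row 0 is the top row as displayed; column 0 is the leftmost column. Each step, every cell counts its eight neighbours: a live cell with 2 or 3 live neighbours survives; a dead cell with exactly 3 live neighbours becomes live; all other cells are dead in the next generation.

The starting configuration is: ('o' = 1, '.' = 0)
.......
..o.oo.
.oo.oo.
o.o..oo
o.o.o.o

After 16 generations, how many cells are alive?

k=0  .......
..o.oo.
.oo.oo.
o.o..oo
o.o.o.o
k=1  .o..o.o
.oo.oo.
o.o....
..o....
o..o...
k=2  .o..o.o
..o.ooo
..o....
..oo...
oooo...
k=3  ....o.o
ooo.o.o
.oo.oo.
.......
o...o..
k=4  ....o.o
..o.o.o
..o.ooo
.o.ooo.
.....o.
k=5  ...oo.o
o...o.o
ooo...o
..oo...
...o..o
k=6  ...oo.o
..o.o..
..o..oo
...o..o
.....o.
k=7  ...oo..
..o.o.o
..o.ooo
....o.o
...o.oo
k=8  ..o...o
..o...o
o...o.o
o......
...o..o
k=9  o.oo.oo
.o.o..o
oo...oo
o....o.
o.....o
k=10  ..oooo.
...o...
.oo.oo.
.....o.
....o..
k=11  ..o..o.
.o.....
..oooo.
...o.o.
.......
k=12  .......
.o...o.
..oo.o.
..oo.o.
....o..
k=13  .......
..o.o..
.o.o.oo
..o..o.
...oo..
k=14  ....o..
..oooo.
.o.o.oo
..o..oo
...oo..
k=15  ..o....
..o...o
oo.....
o.o...o
...oo..
k=16  ..o....
o.o....
..o....
o.oo..o
.ooo...

11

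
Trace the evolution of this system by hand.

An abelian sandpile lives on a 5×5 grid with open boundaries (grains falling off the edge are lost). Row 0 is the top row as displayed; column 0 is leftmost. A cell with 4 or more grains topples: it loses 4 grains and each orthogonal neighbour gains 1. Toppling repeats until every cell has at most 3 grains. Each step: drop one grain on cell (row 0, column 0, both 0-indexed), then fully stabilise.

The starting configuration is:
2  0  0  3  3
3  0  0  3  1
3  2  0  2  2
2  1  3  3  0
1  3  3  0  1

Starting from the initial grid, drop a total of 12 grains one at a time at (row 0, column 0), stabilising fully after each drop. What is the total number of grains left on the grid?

45

k=0  2  0  0  3  3
3  0  0  3  1
3  2  0  2  2
2  1  3  3  0
1  3  3  0  1
k=1  3  0  0  3  3
3  0  0  3  1
3  2  0  2  2
2  1  3  3  0
1  3  3  0  1
k=2  1  1  0  3  3
1  1  0  3  1
0  3  0  2  2
3  1  3  3  0
1  3  3  0  1
k=3  2  1  0  3  3
1  1  0  3  1
0  3  0  2  2
3  1  3  3  0
1  3  3  0  1
k=4  3  1  0  3  3
1  1  0  3  1
0  3  0  2  2
3  1  3  3  0
1  3  3  0  1
k=5  0  2  0  3  3
2  1  0  3  1
0  3  0  2  2
3  1  3  3  0
1  3  3  0  1
k=6  1  2  0  3  3
2  1  0  3  1
0  3  0  2  2
3  1  3  3  0
1  3  3  0  1
k=7  2  2  0  3  3
2  1  0  3  1
0  3  0  2  2
3  1  3  3  0
1  3  3  0  1
k=8  3  2  0  3  3
2  1  0  3  1
0  3  0  2  2
3  1  3  3  0
1  3  3  0  1
k=9  0  3  0  3  3
3  1  0  3  1
0  3  0  2  2
3  1  3  3  0
1  3  3  0  1
k=10  1  3  0  3  3
3  1  0  3  1
0  3  0  2  2
3  1  3  3  0
1  3  3  0  1
k=11  2  3  0  3  3
3  1  0  3  1
0  3  0  2  2
3  1  3  3  0
1  3  3  0  1
k=12  3  3  0  3  3
3  1  0  3  1
0  3  0  2  2
3  1  3  3  0
1  3  3  0  1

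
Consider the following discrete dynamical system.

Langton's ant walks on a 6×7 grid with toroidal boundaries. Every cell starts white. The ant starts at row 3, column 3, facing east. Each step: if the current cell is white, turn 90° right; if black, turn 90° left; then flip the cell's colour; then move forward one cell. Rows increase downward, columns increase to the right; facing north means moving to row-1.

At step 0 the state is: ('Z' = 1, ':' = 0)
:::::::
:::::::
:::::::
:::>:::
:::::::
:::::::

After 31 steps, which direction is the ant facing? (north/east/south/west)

t=0: :::::::
:::::::
:::::::
:::>:::
:::::::
:::::::
t=1: :::::::
:::::::
:::::::
:::Z:::
:::v:::
:::::::
t=2: :::::::
:::::::
:::::::
:::Z:::
::<Z:::
:::::::
t=3: :::::::
:::::::
:::::::
::^Z:::
::ZZ:::
:::::::
t=4: :::::::
:::::::
:::::::
::Z>:::
::ZZ:::
:::::::
t=5: :::::::
:::::::
:::^:::
::Z::::
::ZZ:::
:::::::
t=6: :::::::
:::::::
:::Z>::
::Z::::
::ZZ:::
:::::::
t=7: :::::::
:::::::
:::ZZ::
::Z:v::
::ZZ:::
:::::::
t=8: :::::::
:::::::
:::ZZ::
::Z<Z::
::ZZ:::
:::::::
t=9: :::::::
:::::::
:::^Z::
::ZZZ::
::ZZ:::
:::::::
t=10: :::::::
:::::::
::<:Z::
::ZZZ::
::ZZ:::
:::::::
t=11: :::::::
::^::::
::Z:Z::
::ZZZ::
::ZZ:::
:::::::
t=12: :::::::
::Z>:::
::Z:Z::
::ZZZ::
::ZZ:::
:::::::
t=13: :::::::
::ZZ:::
::ZvZ::
::ZZZ::
::ZZ:::
:::::::
t=14: :::::::
::ZZ:::
::<ZZ::
::ZZZ::
::ZZ:::
:::::::
t=15: :::::::
::ZZ:::
:::ZZ::
::vZZ::
::ZZ:::
:::::::
t=16: :::::::
::ZZ:::
:::ZZ::
:::>Z::
::ZZ:::
:::::::
t=17: :::::::
::ZZ:::
:::^Z::
::::Z::
::ZZ:::
:::::::
t=18: :::::::
::ZZ:::
::<:Z::
::::Z::
::ZZ:::
:::::::
t=19: :::::::
::^Z:::
::Z:Z::
::::Z::
::ZZ:::
:::::::
t=20: :::::::
:<:Z:::
::Z:Z::
::::Z::
::ZZ:::
:::::::
t=21: :^:::::
:Z:Z:::
::Z:Z::
::::Z::
::ZZ:::
:::::::
t=22: :Z>::::
:Z:Z:::
::Z:Z::
::::Z::
::ZZ:::
:::::::
t=23: :ZZ::::
:ZvZ:::
::Z:Z::
::::Z::
::ZZ:::
:::::::
t=24: :ZZ::::
:<ZZ:::
::Z:Z::
::::Z::
::ZZ:::
:::::::
t=25: :ZZ::::
::ZZ:::
:vZ:Z::
::::Z::
::ZZ:::
:::::::
t=26: :ZZ::::
::ZZ:::
<ZZ:Z::
::::Z::
::ZZ:::
:::::::
t=27: :ZZ::::
^:ZZ:::
ZZZ:Z::
::::Z::
::ZZ:::
:::::::
t=28: :ZZ::::
Z>ZZ:::
ZZZ:Z::
::::Z::
::ZZ:::
:::::::
t=29: :ZZ::::
ZZZZ:::
ZvZ:Z::
::::Z::
::ZZ:::
:::::::
t=30: :ZZ::::
ZZZZ:::
Z:>:Z::
::::Z::
::ZZ:::
:::::::
t=31: :ZZ::::
ZZ^Z:::
Z:::Z::
::::Z::
::ZZ:::
:::::::

north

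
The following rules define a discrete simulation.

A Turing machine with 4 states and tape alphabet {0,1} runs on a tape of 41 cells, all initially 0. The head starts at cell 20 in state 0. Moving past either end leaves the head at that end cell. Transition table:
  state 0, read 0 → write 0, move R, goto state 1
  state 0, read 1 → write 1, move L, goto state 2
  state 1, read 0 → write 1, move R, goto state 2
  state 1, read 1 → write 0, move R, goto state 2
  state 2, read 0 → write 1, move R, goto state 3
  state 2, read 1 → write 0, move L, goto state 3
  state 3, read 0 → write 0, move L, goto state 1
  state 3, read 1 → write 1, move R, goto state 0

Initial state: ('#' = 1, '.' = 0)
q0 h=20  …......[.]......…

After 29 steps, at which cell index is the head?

step 0: q0 h=20  …......[.]......…
step 1: q1 h=21  …......[.]......…
step 2: q2 h=22  ….....#[.]......…
step 3: q3 h=23  …....##[.]......…
step 4: q1 h=22  ….....#[#]......…
step 5: q2 h=23  …....#.[.]......…
step 6: q3 h=24  …...#.#[.]......…
step 7: q1 h=23  …....#.[#]......…
step 8: q2 h=24  …...#..[.]......…
step 9: q3 h=25  …..#..#[.]......…
step 10: q1 h=24  …...#..[#]......…
step 11: q2 h=25  …..#...[.]......…
step 12: q3 h=26  ….#...#[.]......…
step 13: q1 h=25  …..#...[#]......…
step 14: q2 h=26  ….#....[.]......…
step 15: q3 h=27  …#....#[.]......…
step 16: q1 h=26  ….#....[#]......…
step 17: q2 h=27  …#.....[.]......…
step 18: q3 h=28  ….....#[.]......…
step 19: q1 h=27  …#.....[#]......…
step 20: q2 h=28  …......[.]......…
step 21: q3 h=29  ….....#[.]......…
step 22: q1 h=28  …......[#]......…
step 23: q2 h=29  …......[.]......…
step 24: q3 h=30  ….....#[.]......…
step 25: q1 h=29  …......[#]......…
step 26: q2 h=30  …......[.]......…
step 27: q3 h=31  ….....#[.]......…
step 28: q1 h=30  …......[#]......…
step 29: q2 h=31  …......[.]......…

31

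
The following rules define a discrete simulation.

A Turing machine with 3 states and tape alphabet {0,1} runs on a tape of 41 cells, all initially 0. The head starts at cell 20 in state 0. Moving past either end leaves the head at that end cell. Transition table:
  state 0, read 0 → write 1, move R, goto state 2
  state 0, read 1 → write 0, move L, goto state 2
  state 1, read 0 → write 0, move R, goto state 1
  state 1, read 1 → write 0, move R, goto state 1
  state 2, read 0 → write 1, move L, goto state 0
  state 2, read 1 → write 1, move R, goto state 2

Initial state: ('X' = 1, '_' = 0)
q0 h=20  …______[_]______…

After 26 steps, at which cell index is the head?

14

gen 0: q0 h=20  …______[_]______…
gen 1: q2 h=21  …_____X[_]______…
gen 2: q0 h=20  …______[X]X_____…
gen 3: q2 h=19  …______[_]_X____…
gen 4: q0 h=18  …______[_]X_X___…
gen 5: q2 h=19  …_____X[X]_X____…
gen 6: q2 h=20  …____XX[_]X_____…
gen 7: q0 h=19  …_____X[X]XX____…
gen 8: q2 h=18  …______[X]_XX___…
gen 9: q2 h=19  …_____X[_]XX____…
gen 10: q0 h=18  …______[X]XXX___…
gen 11: q2 h=17  …______[_]_XXX__…
gen 12: q0 h=16  …______[_]X_XXX_…
gen 13: q2 h=17  …_____X[X]_XXX__…
gen 14: q2 h=18  …____XX[_]XXX___…
gen 15: q0 h=17  …_____X[X]XXXX__…
gen 16: q2 h=16  …______[X]_XXXX_…
gen 17: q2 h=17  …_____X[_]XXXX__…
gen 18: q0 h=16  …______[X]XXXXX_…
gen 19: q2 h=15  …______[_]_XXXXX…
gen 20: q0 h=14  …______[_]X_XXXX…
gen 21: q2 h=15  …_____X[X]_XXXXX…
gen 22: q2 h=16  …____XX[_]XXXXX_…
gen 23: q0 h=15  …_____X[X]XXXXXX…
gen 24: q2 h=14  …______[X]_XXXXX…
gen 25: q2 h=15  …_____X[_]XXXXXX…
gen 26: q0 h=14  …______[X]XXXXXX…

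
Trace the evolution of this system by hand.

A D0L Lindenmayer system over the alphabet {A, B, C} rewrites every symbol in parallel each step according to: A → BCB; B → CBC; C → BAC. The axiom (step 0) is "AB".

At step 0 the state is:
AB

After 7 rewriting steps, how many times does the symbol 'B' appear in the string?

0) AB
1) BCBCBC
2) CBCBACCBCBACCBCBAC
3) BACCBCBACCBCBCBBACBACCBCBACCBCBCBBACBACCBCBACCBCBCBBAC
4) CBCBCBBACBACCBCBACCBCBCBBACBACCBCBACCBCBACCBCCBCBCBBACCBCB…BBACCBCBCBBACBACCBCBACCBCBCBBACBACCBCBACCBCBACCBCCBCBCBBAC  (len 162)
5) BACCBCBACCBCBACCBCCBCBCBBACCBCBCBBACBACCBCBACCBCBCBBACBACC…BBACBACCBCBACCBCBCBBACBACCBCBACBACCBCBACCBCBACCBCCBCBCBBAC  (len 486)
6) CBCBCBBACBACCBCBACCBCBCBBACBACCBCBACCBCBCBBACBACCBCBACBACC…BBACBACCBCBACCBCBCBBACBACCBCBACBACCBCBACCBCBACCBCCBCBCBBAC  (len 1458)
7) BACCBCBACCBCBACCBCCBCBCBBACCBCBCBBACBACCBCBACCBCBCBBACBACC…BBACBACCBCBACCBCBCBBACBACCBCBACBACCBCBACCBCBACCBCCBCBCBBAC  (len 4374)

1683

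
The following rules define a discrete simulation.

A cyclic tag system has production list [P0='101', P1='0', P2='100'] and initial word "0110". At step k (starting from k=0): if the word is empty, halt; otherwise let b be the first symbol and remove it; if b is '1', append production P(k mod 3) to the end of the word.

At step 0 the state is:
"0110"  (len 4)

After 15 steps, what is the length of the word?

5

k=0  "0110"  (len 4)
k=1  "110"  (len 3)
k=2  "100"  (len 3)
k=3  "00100"  (len 5)
k=4  "0100"  (len 4)
k=5  "100"  (len 3)
k=6  "00100"  (len 5)
k=7  "0100"  (len 4)
k=8  "100"  (len 3)
k=9  "00100"  (len 5)
k=10  "0100"  (len 4)
k=11  "100"  (len 3)
k=12  "00100"  (len 5)
k=13  "0100"  (len 4)
k=14  "100"  (len 3)
k=15  "00100"  (len 5)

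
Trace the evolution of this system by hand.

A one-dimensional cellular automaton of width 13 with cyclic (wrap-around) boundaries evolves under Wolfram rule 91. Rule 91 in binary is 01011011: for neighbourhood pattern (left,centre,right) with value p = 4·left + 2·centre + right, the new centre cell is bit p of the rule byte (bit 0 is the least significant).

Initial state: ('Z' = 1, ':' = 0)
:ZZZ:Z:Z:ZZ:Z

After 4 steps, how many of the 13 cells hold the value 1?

10

0) :ZZZ:Z:Z:ZZ:Z
1) :Z:Z:::::ZZ::
2) Z:::ZZZZZZZZZ
3) ZZZZZ::::::::
4) Z:::ZZZZZZZZZ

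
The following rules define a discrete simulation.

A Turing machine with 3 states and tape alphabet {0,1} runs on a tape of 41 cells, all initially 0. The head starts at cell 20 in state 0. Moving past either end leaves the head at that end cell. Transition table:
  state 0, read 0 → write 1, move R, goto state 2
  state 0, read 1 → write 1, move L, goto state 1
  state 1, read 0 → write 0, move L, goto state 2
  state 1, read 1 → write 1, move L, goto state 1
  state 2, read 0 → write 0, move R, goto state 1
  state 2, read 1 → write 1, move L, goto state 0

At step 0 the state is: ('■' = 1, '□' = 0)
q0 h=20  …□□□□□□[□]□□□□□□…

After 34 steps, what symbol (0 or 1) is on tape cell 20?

step 0: q0 h=20  …□□□□□□[□]□□□□□□…
step 1: q2 h=21  …□□□□□■[□]□□□□□□…
step 2: q1 h=22  …□□□□■□[□]□□□□□□…
step 3: q2 h=21  …□□□□□■[□]□□□□□□…
step 4: q1 h=22  …□□□□■□[□]□□□□□□…
step 5: q2 h=21  …□□□□□■[□]□□□□□□…
step 6: q1 h=22  …□□□□■□[□]□□□□□□…
step 7: q2 h=21  …□□□□□■[□]□□□□□□…
step 8: q1 h=22  …□□□□■□[□]□□□□□□…
step 9: q2 h=21  …□□□□□■[□]□□□□□□…
step 10: q1 h=22  …□□□□■□[□]□□□□□□…
step 11: q2 h=21  …□□□□□■[□]□□□□□□…
step 12: q1 h=22  …□□□□■□[□]□□□□□□…
step 13: q2 h=21  …□□□□□■[□]□□□□□□…
step 14: q1 h=22  …□□□□■□[□]□□□□□□…
step 15: q2 h=21  …□□□□□■[□]□□□□□□…
step 16: q1 h=22  …□□□□■□[□]□□□□□□…
step 17: q2 h=21  …□□□□□■[□]□□□□□□…
step 18: q1 h=22  …□□□□■□[□]□□□□□□…
step 19: q2 h=21  …□□□□□■[□]□□□□□□…
step 20: q1 h=22  …□□□□■□[□]□□□□□□…
step 21: q2 h=21  …□□□□□■[□]□□□□□□…
step 22: q1 h=22  …□□□□■□[□]□□□□□□…
step 23: q2 h=21  …□□□□□■[□]□□□□□□…
step 24: q1 h=22  …□□□□■□[□]□□□□□□…
step 25: q2 h=21  …□□□□□■[□]□□□□□□…
step 26: q1 h=22  …□□□□■□[□]□□□□□□…
step 27: q2 h=21  …□□□□□■[□]□□□□□□…
step 28: q1 h=22  …□□□□■□[□]□□□□□□…
step 29: q2 h=21  …□□□□□■[□]□□□□□□…
step 30: q1 h=22  …□□□□■□[□]□□□□□□…
step 31: q2 h=21  …□□□□□■[□]□□□□□□…
step 32: q1 h=22  …□□□□■□[□]□□□□□□…
step 33: q2 h=21  …□□□□□■[□]□□□□□□…
step 34: q1 h=22  …□□□□■□[□]□□□□□□…

1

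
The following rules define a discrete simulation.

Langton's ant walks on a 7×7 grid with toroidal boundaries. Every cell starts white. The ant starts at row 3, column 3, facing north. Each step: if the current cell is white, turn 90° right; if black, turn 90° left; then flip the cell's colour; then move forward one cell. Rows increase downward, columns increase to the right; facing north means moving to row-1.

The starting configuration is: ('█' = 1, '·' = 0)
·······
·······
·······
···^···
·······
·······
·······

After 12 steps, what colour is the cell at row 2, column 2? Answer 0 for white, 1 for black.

1

t=0: ·······
·······
·······
···^···
·······
·······
·······
t=1: ·······
·······
·······
···█>··
·······
·······
·······
t=2: ·······
·······
·······
···██··
····v··
·······
·······
t=3: ·······
·······
·······
···██··
···<█··
·······
·······
t=4: ·······
·······
·······
···^█··
···██··
·······
·······
t=5: ·······
·······
·······
··<·█··
···██··
·······
·······
t=6: ·······
·······
··^····
··█·█··
···██··
·······
·······
t=7: ·······
·······
··█>···
··█·█··
···██··
·······
·······
t=8: ·······
·······
··██···
··█v█··
···██··
·······
·······
t=9: ·······
·······
··██···
··<██··
···██··
·······
·······
t=10: ·······
·······
··██···
···██··
··v██··
·······
·······
t=11: ·······
·······
··██···
···██··
·<███··
·······
·······
t=12: ·······
·······
··██···
·^·██··
·████··
·······
·······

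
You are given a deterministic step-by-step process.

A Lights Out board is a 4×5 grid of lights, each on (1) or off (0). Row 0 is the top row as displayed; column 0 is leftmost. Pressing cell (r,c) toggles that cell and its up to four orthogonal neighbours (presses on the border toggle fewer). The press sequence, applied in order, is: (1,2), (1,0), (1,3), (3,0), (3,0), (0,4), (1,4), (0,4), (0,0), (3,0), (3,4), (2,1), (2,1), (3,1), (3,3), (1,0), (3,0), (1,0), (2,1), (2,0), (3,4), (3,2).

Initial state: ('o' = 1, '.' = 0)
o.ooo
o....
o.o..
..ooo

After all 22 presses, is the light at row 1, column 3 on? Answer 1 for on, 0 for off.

step 0: o.ooo
o....
o.o..
..ooo
step 1: o..oo
oooo.
o....
..ooo
step 2: ...oo
..oo.
.....
..ooo
step 3: ....o
....o
...o.
..ooo
step 4: ....o
....o
o..o.
ooooo
step 5: ....o
....o
...o.
..ooo
step 6: ...o.
.....
...o.
..ooo
step 7: ...oo
...oo
...oo
..ooo
step 8: .....
...o.
...oo
..ooo
step 9: oo...
o..o.
...oo
..ooo
step 10: oo...
o..o.
o..oo
ooooo
step 11: oo...
o..o.
o..o.
ooo..
step 12: oo...
oo.o.
.ooo.
o.o..
step 13: oo...
o..o.
o..o.
ooo..
step 14: oo...
o..o.
oo.o.
.....
step 15: oo...
o..o.
oo...
..ooo
step 16: .o...
.o.o.
.o...
..ooo
step 17: .o...
.o.o.
oo...
ooooo
step 18: oo...
o..o.
.o...
ooooo
step 19: oo...
oo.o.
o.o..
o.ooo
step 20: oo...
.o.o.
.oo..
..ooo
step 21: oo...
.o.o.
.oo.o
..o..
step 22: oo...
.o.o.
.o..o
.o.o.

1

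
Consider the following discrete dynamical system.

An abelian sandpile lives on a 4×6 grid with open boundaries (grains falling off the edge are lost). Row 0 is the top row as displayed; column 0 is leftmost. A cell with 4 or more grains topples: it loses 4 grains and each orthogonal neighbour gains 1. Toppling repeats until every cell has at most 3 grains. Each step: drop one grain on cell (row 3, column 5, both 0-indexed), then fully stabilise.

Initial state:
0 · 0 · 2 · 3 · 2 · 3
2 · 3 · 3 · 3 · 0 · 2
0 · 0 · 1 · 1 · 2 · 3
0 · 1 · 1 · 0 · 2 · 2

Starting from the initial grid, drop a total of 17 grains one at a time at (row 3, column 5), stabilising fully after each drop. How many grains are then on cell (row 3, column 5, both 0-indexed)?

gen 0: 0 · 0 · 2 · 3 · 2 · 3
2 · 3 · 3 · 3 · 0 · 2
0 · 0 · 1 · 1 · 2 · 3
0 · 1 · 1 · 0 · 2 · 2
gen 1: 0 · 0 · 2 · 3 · 2 · 3
2 · 3 · 3 · 3 · 0 · 2
0 · 0 · 1 · 1 · 2 · 3
0 · 1 · 1 · 0 · 2 · 3
gen 2: 0 · 0 · 2 · 3 · 2 · 3
2 · 3 · 3 · 3 · 0 · 3
0 · 0 · 1 · 1 · 3 · 0
0 · 1 · 1 · 0 · 3 · 1
gen 3: 0 · 0 · 2 · 3 · 2 · 3
2 · 3 · 3 · 3 · 0 · 3
0 · 0 · 1 · 1 · 3 · 0
0 · 1 · 1 · 0 · 3 · 2
gen 4: 0 · 0 · 2 · 3 · 2 · 3
2 · 3 · 3 · 3 · 0 · 3
0 · 0 · 1 · 1 · 3 · 0
0 · 1 · 1 · 0 · 3 · 3
gen 5: 0 · 0 · 2 · 3 · 2 · 3
2 · 3 · 3 · 3 · 1 · 3
0 · 0 · 1 · 2 · 0 · 2
0 · 1 · 1 · 1 · 1 · 1
gen 6: 0 · 0 · 2 · 3 · 2 · 3
2 · 3 · 3 · 3 · 1 · 3
0 · 0 · 1 · 2 · 0 · 2
0 · 1 · 1 · 1 · 1 · 2
gen 7: 0 · 0 · 2 · 3 · 2 · 3
2 · 3 · 3 · 3 · 1 · 3
0 · 0 · 1 · 2 · 0 · 2
0 · 1 · 1 · 1 · 1 · 3
gen 8: 0 · 0 · 2 · 3 · 2 · 3
2 · 3 · 3 · 3 · 1 · 3
0 · 0 · 1 · 2 · 0 · 3
0 · 1 · 1 · 1 · 2 · 0
gen 9: 0 · 0 · 2 · 3 · 2 · 3
2 · 3 · 3 · 3 · 1 · 3
0 · 0 · 1 · 2 · 0 · 3
0 · 1 · 1 · 1 · 2 · 1
gen 10: 0 · 0 · 2 · 3 · 2 · 3
2 · 3 · 3 · 3 · 1 · 3
0 · 0 · 1 · 2 · 0 · 3
0 · 1 · 1 · 1 · 2 · 2
gen 11: 0 · 0 · 2 · 3 · 2 · 3
2 · 3 · 3 · 3 · 1 · 3
0 · 0 · 1 · 2 · 0 · 3
0 · 1 · 1 · 1 · 2 · 3
gen 12: 0 · 0 · 2 · 3 · 3 · 0
2 · 3 · 3 · 3 · 2 · 1
0 · 0 · 1 · 2 · 1 · 1
0 · 1 · 1 · 1 · 3 · 1
gen 13: 0 · 0 · 2 · 3 · 3 · 0
2 · 3 · 3 · 3 · 2 · 1
0 · 0 · 1 · 2 · 1 · 1
0 · 1 · 1 · 1 · 3 · 2
gen 14: 0 · 0 · 2 · 3 · 3 · 0
2 · 3 · 3 · 3 · 2 · 1
0 · 0 · 1 · 2 · 1 · 1
0 · 1 · 1 · 1 · 3 · 3
gen 15: 0 · 0 · 2 · 3 · 3 · 0
2 · 3 · 3 · 3 · 2 · 1
0 · 0 · 1 · 2 · 2 · 2
0 · 1 · 1 · 2 · 0 · 1
gen 16: 0 · 0 · 2 · 3 · 3 · 0
2 · 3 · 3 · 3 · 2 · 1
0 · 0 · 1 · 2 · 2 · 2
0 · 1 · 1 · 2 · 0 · 2
gen 17: 0 · 0 · 2 · 3 · 3 · 0
2 · 3 · 3 · 3 · 2 · 1
0 · 0 · 1 · 2 · 2 · 2
0 · 1 · 1 · 2 · 0 · 3

3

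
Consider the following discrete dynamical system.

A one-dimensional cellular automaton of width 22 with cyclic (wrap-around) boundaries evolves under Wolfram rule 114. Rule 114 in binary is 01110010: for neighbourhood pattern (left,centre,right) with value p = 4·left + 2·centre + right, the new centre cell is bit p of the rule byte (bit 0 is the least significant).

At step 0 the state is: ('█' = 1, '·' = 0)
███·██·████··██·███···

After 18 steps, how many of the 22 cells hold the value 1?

15

0) ███·██·████··██·███···
1) ··██·██···███·██··██·█
2) ██·██·██·█··██·███·██·
3) ·██·██·██·██·██··██·██
4) █·██·██·██·██·███·██·█
5) ██·██·██·██·██··██·██·
6) ·██·██·██·██·███·██·██
7) █·██·██·██·██··██·██·█
8) ██·██·██·██·███·██·██·
9) ·██·██·██·██··██·██·██
10) █·██·██·██·███·██·██·█
11) ██·██·██·██··██·██·██·
12) ·██·██·██·███·██·██·██
13) █·██·██·██··██·██·██·█
14) ██·██·██·███·██·██·██·
15) ·██·██·██··██·██·██·██
16) █·██·██·███·██·██·██·█
17) ██·██·██··██·██·██·██·
18) ·██·██·███·██·██·██·██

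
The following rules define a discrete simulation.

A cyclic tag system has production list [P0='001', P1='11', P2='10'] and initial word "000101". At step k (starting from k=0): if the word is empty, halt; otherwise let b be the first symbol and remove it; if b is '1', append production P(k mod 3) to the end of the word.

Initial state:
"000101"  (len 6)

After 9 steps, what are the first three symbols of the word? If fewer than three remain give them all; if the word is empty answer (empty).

t=0: "000101"  (len 6)
t=1: "00101"  (len 5)
t=2: "0101"  (len 4)
t=3: "101"  (len 3)
t=4: "01001"  (len 5)
t=5: "1001"  (len 4)
t=6: "00110"  (len 5)
t=7: "0110"  (len 4)
t=8: "110"  (len 3)
t=9: "1010"  (len 4)

101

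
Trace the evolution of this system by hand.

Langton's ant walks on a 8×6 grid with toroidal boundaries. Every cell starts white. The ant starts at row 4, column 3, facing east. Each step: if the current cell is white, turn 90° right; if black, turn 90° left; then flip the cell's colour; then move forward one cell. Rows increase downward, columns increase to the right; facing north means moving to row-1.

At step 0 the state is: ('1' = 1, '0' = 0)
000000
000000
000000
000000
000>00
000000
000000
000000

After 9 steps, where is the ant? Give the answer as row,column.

3,3

[0] 000000
000000
000000
000000
000>00
000000
000000
000000
[1] 000000
000000
000000
000000
000100
000v00
000000
000000
[2] 000000
000000
000000
000000
000100
00<100
000000
000000
[3] 000000
000000
000000
000000
00^100
001100
000000
000000
[4] 000000
000000
000000
000000
001>00
001100
000000
000000
[5] 000000
000000
000000
000^00
001000
001100
000000
000000
[6] 000000
000000
000000
0001>0
001000
001100
000000
000000
[7] 000000
000000
000000
000110
0010v0
001100
000000
000000
[8] 000000
000000
000000
000110
001<10
001100
000000
000000
[9] 000000
000000
000000
000^10
001110
001100
000000
000000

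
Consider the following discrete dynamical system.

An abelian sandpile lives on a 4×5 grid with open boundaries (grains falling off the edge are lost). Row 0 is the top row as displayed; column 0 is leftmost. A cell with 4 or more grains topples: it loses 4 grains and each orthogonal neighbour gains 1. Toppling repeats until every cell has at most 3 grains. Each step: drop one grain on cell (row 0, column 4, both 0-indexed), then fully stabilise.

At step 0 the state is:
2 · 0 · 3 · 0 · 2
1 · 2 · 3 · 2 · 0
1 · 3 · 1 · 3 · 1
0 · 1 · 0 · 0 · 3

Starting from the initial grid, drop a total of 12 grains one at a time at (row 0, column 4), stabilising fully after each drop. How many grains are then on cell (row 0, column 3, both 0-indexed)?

3

k=0  2 · 0 · 3 · 0 · 2
1 · 2 · 3 · 2 · 0
1 · 3 · 1 · 3 · 1
0 · 1 · 0 · 0 · 3
k=1  2 · 0 · 3 · 0 · 3
1 · 2 · 3 · 2 · 0
1 · 3 · 1 · 3 · 1
0 · 1 · 0 · 0 · 3
k=2  2 · 0 · 3 · 1 · 0
1 · 2 · 3 · 2 · 1
1 · 3 · 1 · 3 · 1
0 · 1 · 0 · 0 · 3
k=3  2 · 0 · 3 · 1 · 1
1 · 2 · 3 · 2 · 1
1 · 3 · 1 · 3 · 1
0 · 1 · 0 · 0 · 3
k=4  2 · 0 · 3 · 1 · 2
1 · 2 · 3 · 2 · 1
1 · 3 · 1 · 3 · 1
0 · 1 · 0 · 0 · 3
k=5  2 · 0 · 3 · 1 · 3
1 · 2 · 3 · 2 · 1
1 · 3 · 1 · 3 · 1
0 · 1 · 0 · 0 · 3
k=6  2 · 0 · 3 · 2 · 0
1 · 2 · 3 · 2 · 2
1 · 3 · 1 · 3 · 1
0 · 1 · 0 · 0 · 3
k=7  2 · 0 · 3 · 2 · 1
1 · 2 · 3 · 2 · 2
1 · 3 · 1 · 3 · 1
0 · 1 · 0 · 0 · 3
k=8  2 · 0 · 3 · 2 · 2
1 · 2 · 3 · 2 · 2
1 · 3 · 1 · 3 · 1
0 · 1 · 0 · 0 · 3
k=9  2 · 0 · 3 · 2 · 3
1 · 2 · 3 · 2 · 2
1 · 3 · 1 · 3 · 1
0 · 1 · 0 · 0 · 3
k=10  2 · 0 · 3 · 3 · 0
1 · 2 · 3 · 2 · 3
1 · 3 · 1 · 3 · 1
0 · 1 · 0 · 0 · 3
k=11  2 · 0 · 3 · 3 · 1
1 · 2 · 3 · 2 · 3
1 · 3 · 1 · 3 · 1
0 · 1 · 0 · 0 · 3
k=12  2 · 0 · 3 · 3 · 2
1 · 2 · 3 · 2 · 3
1 · 3 · 1 · 3 · 1
0 · 1 · 0 · 0 · 3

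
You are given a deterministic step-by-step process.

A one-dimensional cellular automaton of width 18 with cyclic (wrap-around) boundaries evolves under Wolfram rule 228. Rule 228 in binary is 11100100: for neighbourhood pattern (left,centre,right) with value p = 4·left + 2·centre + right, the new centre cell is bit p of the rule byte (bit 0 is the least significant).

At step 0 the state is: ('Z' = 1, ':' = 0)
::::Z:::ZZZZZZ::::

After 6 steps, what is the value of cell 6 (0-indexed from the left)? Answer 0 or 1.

gen 0: ::::Z:::ZZZZZZ::::
gen 1: ::::Z::::ZZZZZ::::
gen 2: ::::Z:::::ZZZZ::::
gen 3: ::::Z::::::ZZZ::::
gen 4: ::::Z:::::::ZZ::::
gen 5: ::::Z::::::::Z::::
gen 6: ::::Z::::::::Z::::

0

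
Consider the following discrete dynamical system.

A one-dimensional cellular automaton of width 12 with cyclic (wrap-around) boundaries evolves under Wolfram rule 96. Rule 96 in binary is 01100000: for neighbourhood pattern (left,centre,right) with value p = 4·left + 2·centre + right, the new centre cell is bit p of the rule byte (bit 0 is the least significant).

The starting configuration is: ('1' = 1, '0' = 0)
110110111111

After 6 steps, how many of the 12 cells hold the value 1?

0

0) 110110111111
1) 011011000000
2) 001101000000
3) 000110000000
4) 000010000000
5) 000000000000
6) 000000000000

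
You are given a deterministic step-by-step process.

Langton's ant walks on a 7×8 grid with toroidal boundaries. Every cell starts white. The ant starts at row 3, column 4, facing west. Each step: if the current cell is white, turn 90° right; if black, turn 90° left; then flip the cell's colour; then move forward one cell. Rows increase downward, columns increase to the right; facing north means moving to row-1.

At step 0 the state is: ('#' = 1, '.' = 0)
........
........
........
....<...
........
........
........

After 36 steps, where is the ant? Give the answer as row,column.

step 0: ........
........
........
....<...
........
........
........
step 1: ........
........
....^...
....#...
........
........
........
step 2: ........
........
....#>..
....#...
........
........
........
step 3: ........
........
....##..
....#v..
........
........
........
step 4: ........
........
....##..
....<#..
........
........
........
step 5: ........
........
....##..
.....#..
....v...
........
........
step 6: ........
........
....##..
.....#..
...<#...
........
........
step 7: ........
........
....##..
...^.#..
...##...
........
........
step 8: ........
........
....##..
...#>#..
...##...
........
........
step 9: ........
........
....##..
...###..
...#v...
........
........
step 10: ........
........
....##..
...###..
...#.>..
........
........
step 11: ........
........
....##..
...###..
...#.#..
.....v..
........
step 12: ........
........
....##..
...###..
...#.#..
....<#..
........
step 13: ........
........
....##..
...###..
...#^#..
....##..
........
step 14: ........
........
....##..
...###..
...##>..
....##..
........
step 15: ........
........
....##..
...##^..
...##...
....##..
........
step 16: ........
........
....##..
...#<...
...##...
....##..
........
step 17: ........
........
....##..
...#....
...#v...
....##..
........
step 18: ........
........
....##..
...#....
...#.>..
....##..
........
step 19: ........
........
....##..
...#....
...#.#..
....#v..
........
step 20: ........
........
....##..
...#....
...#.#..
....#.>.
........
step 21: ........
........
....##..
...#....
...#.#..
....#.#.
......v.
step 22: ........
........
....##..
...#....
...#.#..
....#.#.
.....<#.
step 23: ........
........
....##..
...#....
...#.#..
....#^#.
.....##.
step 24: ........
........
....##..
...#....
...#.#..
....##>.
.....##.
step 25: ........
........
....##..
...#....
...#.#^.
....##..
.....##.
step 26: ........
........
....##..
...#....
...#.##>
....##..
.....##.
step 27: ........
........
....##..
...#....
...#.###
....##.v
.....##.
step 28: ........
........
....##..
...#....
...#.###
....##<#
.....##.
step 29: ........
........
....##..
...#....
...#.#^#
....####
.....##.
step 30: ........
........
....##..
...#....
...#.<.#
....####
.....##.
step 31: ........
........
....##..
...#....
...#...#
....#v##
.....##.
step 32: ........
........
....##..
...#....
...#...#
....#.>#
.....##.
step 33: ........
........
....##..
...#....
...#..^#
....#..#
.....##.
step 34: ........
........
....##..
...#....
...#..#>
....#..#
.....##.
step 35: ........
........
....##..
...#...^
...#..#.
....#..#
.....##.
step 36: ........
........
....##..
>..#...#
...#..#.
....#..#
.....##.

3,0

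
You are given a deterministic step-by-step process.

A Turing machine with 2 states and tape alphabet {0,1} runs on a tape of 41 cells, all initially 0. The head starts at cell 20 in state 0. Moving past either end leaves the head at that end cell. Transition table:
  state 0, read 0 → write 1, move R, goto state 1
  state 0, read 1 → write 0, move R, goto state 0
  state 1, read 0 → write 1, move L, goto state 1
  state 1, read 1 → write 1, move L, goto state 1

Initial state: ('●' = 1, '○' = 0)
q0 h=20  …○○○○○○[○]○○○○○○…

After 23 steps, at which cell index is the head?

[0] q0 h=20  …○○○○○○[○]○○○○○○…
[1] q1 h=21  …○○○○○●[○]○○○○○○…
[2] q1 h=20  …○○○○○○[●]●○○○○○…
[3] q1 h=19  …○○○○○○[○]●●○○○○…
[4] q1 h=18  …○○○○○○[○]●●●○○○…
[5] q1 h=17  …○○○○○○[○]●●●●○○…
[6] q1 h=16  …○○○○○○[○]●●●●●○…
[7] q1 h=15  …○○○○○○[○]●●●●●●…
[8] q1 h=14  …○○○○○○[○]●●●●●●…
[9] q1 h=13  …○○○○○○[○]●●●●●●…
[10] q1 h=12  …○○○○○○[○]●●●●●●…
[11] q1 h=11  …○○○○○○[○]●●●●●●…
[12] q1 h=10  …○○○○○○[○]●●●●●●…
[13] q1 h= 9  …○○○○○○[○]●●●●●●…
[14] q1 h= 8  …○○○○○○[○]●●●●●●…
[15] q1 h= 7  …○○○○○○[○]●●●●●●…
[16] q1 h= 6  |○○○○○○[○]●●●●●●…
[17] q1 h= 5  |○○○○○[○]●●●●●●…
[18] q1 h= 4  |○○○○[○]●●●●●●…
[19] q1 h= 3  |○○○[○]●●●●●●…
[20] q1 h= 2  |○○[○]●●●●●●…
[21] q1 h= 1  |○[○]●●●●●●…
[22] q1 h= 0  |[○]●●●●●●…
[23] q1 h= 0  |[●]●●●●●●…

0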